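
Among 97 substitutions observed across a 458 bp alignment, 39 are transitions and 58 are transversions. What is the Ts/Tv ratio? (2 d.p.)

0.67

R = 39/58 = 0.672413… ≈ 0.67 (to 2 d.p.).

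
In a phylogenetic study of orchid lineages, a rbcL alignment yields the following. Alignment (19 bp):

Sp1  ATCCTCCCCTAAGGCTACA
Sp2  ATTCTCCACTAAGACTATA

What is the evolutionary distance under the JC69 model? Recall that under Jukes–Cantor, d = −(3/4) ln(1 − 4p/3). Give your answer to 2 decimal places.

0.25

The sequences differ at 4 of 19 sites (3, 8, 14, 18), so p = 4/19 ≈ 0.210526.
d = −(3/4) ln(1 − 4p/3) = −0.75 ln(1 − 0.280701) = −0.75 ln(0.719299)
  = −0.75 × (-0.329478) = 0.247109 substitutions/site.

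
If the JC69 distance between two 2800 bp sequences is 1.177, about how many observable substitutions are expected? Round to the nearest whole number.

Invert JC69: p = (3/4)(1 − e^(−4d/3)) = 0.75 × (1 − e^(-1.569333)) = 0.75 × (1 − 0.208184) = 0.593862.
Expected differing sites = pL ≈ 0.593862 × 2800 = 1662.8136 ≈ 1663.

1663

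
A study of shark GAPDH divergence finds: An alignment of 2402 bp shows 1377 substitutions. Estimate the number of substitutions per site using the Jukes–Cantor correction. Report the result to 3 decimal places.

1.084

p = 1377/2402 ≈ 0.573272.
d = −(3/4) ln(1 − 4p/3) = −0.75 ln(1 − 0.764363) = −0.75 ln(0.235637)
  = −0.75 × (-1.445463) = 1.084097 substitutions/site.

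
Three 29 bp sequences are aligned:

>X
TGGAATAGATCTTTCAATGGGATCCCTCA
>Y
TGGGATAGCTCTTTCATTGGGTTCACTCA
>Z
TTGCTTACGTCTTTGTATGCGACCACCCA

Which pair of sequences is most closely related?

X–Y: 5/29 differ, p = 0.172, d = 0.196.
X–Z: 11/29 differ, p = 0.379, d = 0.529.
Y–Z: 12/29 differ, p = 0.414, d = 0.602.
The smallest distance is between X and Y.

X and Y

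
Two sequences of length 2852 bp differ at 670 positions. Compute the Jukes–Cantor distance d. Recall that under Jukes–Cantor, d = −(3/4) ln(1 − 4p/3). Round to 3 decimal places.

p = 670/2852 ≈ 0.234923.
d = −(3/4) ln(1 − 4p/3) = −0.75 ln(1 − 0.313231) = −0.75 ln(0.686769)
  = −0.75 × (-0.375757) = 0.281818 substitutions/site.

0.282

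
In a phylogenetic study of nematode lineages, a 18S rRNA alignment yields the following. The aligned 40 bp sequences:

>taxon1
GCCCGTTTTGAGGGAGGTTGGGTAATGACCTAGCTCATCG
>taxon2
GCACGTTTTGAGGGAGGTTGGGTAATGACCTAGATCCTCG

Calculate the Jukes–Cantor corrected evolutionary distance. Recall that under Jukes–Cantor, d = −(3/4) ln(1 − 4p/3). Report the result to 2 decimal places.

0.08

The sequences differ at 3 of 40 sites (3, 34, 37), so p = 3/40 = 0.075.
d = −(3/4) ln(1 − 4p/3) = −0.75 ln(1 − 0.1) = −0.75 ln(0.9)
  = −0.75 × (-0.105361) = 0.079021 substitutions/site.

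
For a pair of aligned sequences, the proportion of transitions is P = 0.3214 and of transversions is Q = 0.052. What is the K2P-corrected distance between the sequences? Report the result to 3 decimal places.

Under the Kimura two-parameter model, d = −½ ln(1 − 2P − Q) − ¼ ln(1 − 2Q).
1 − 2P − Q = 0.3052, giving −½ ln(0.3052) = 0.593394.
1 − 2Q = 0.896, giving −¼ ln(0.896) = 0.027454.
d = 0.593394 + 0.027454 = 0.620848.

0.621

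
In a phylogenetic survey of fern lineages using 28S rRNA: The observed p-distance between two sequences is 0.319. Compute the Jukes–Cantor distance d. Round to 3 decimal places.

d = −(3/4) ln(1 − 4p/3) = −0.75 ln(1 − 0.425333) = −0.75 ln(0.574667)
  = −0.75 × (-0.553965) = 0.415474 substitutions/site.

0.415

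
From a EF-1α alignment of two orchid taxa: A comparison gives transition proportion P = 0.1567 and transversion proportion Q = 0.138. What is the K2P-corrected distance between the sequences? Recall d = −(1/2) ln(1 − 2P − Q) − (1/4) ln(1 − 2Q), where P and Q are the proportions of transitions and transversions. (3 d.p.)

0.381

Under the Kimura two-parameter model, d = −½ ln(1 − 2P − Q) − ¼ ln(1 − 2Q).
1 − 2P − Q = 0.5486, giving −½ ln(0.5486) = 0.300193.
1 − 2Q = 0.724, giving −¼ ln(0.724) = 0.080741.
d = 0.300193 + 0.080741 = 0.380934.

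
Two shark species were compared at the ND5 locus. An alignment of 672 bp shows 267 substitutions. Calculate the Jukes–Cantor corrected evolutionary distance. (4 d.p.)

0.5659

p = 267/672 ≈ 0.397321.
d = −(3/4) ln(1 − 4p/3) = −0.75 ln(1 − 0.529761) = −0.75 ln(0.470239)
  = −0.75 × (-0.754514) = 0.565886 substitutions/site.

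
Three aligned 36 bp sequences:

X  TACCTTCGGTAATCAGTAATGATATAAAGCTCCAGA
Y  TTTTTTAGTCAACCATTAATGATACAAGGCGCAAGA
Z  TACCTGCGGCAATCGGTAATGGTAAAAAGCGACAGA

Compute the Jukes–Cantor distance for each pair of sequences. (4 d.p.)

d(X,Y) = 0.4408, d(X,Z) = 0.2251, d(Y,Z) = 0.5482

X–Y: 12/36 sites differ → p ≈ 0.333333, d = −0.75 ln(1 − 0.444444) = 0.440839 ≈ 0.4408.
X–Z: 7/36 sites differ → p ≈ 0.194444, d = −0.75 ln(1 − 0.259259) = 0.225078 ≈ 0.2251.
Y–Z: 14/36 sites differ → p ≈ 0.388889, d = −0.75 ln(1 − 0.518519) = 0.548166 ≈ 0.5482.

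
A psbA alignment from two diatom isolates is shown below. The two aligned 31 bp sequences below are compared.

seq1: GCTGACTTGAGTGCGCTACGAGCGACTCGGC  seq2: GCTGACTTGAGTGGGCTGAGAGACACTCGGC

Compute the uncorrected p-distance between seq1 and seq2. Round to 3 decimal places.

The sequences differ at 5 of 31 positions (sites 14, 18, 19, 23, 24).
p = 5/31 = 0.161290… ≈ 0.161 (to 3 d.p.).

0.161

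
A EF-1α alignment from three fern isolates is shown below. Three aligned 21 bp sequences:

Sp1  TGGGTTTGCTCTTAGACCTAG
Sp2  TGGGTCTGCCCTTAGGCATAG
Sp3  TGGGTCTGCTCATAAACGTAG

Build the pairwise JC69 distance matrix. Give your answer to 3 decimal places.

d(Sp1,Sp2) = 0.220, d(Sp1,Sp3) = 0.220, d(Sp2,Sp3) = 0.286

Sp1–Sp2: 4/21 sites differ → p ≈ 0.190476, d = −0.75 ln(1 − 0.253968) = 0.219740 ≈ 0.220.
Sp1–Sp3: 4/21 sites differ → p ≈ 0.190476, d = −0.75 ln(1 − 0.253968) = 0.219740 ≈ 0.220.
Sp2–Sp3: 5/21 sites differ → p ≈ 0.238095, d = −0.75 ln(1 − 0.31746) = 0.286451 ≈ 0.286.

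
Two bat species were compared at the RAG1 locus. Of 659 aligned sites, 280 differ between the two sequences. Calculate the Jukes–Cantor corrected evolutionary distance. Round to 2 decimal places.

p = 280/659 ≈ 0.424886.
d = −(3/4) ln(1 − 4p/3) = −0.75 ln(1 − 0.566515) = −0.75 ln(0.433485)
  = −0.75 × (-0.835898) = 0.626924 substitutions/site.

0.63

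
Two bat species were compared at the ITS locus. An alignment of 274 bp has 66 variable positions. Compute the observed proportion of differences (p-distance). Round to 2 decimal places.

p = 66/274 = 0.240875… ≈ 0.24 (to 2 d.p.).

0.24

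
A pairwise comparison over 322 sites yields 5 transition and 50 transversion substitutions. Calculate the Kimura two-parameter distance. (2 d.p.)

0.20

P = 5/322 ≈ 0.015528 and Q = 50/322 ≈ 0.15528.
Under the Kimura two-parameter model, d = −½ ln(1 − 2P − Q) − ¼ ln(1 − 2Q).
1 − 2P − Q = 0.813664, giving −½ ln(0.813664) = 0.103104.
1 − 2Q = 0.68944, giving −¼ ln(0.68944) = 0.092969.
d = 0.103104 + 0.092969 = 0.196073.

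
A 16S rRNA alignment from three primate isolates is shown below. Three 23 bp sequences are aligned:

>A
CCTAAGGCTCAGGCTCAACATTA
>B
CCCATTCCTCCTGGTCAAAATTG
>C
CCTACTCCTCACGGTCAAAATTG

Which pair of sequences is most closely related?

A–B: 9/23 differ, p = 0.391, d = 0.553.
A–C: 7/23 differ, p = 0.304, d = 0.390.
B–C: 4/23 differ, p = 0.174, d = 0.198.
The smallest distance is between B and C.

B and C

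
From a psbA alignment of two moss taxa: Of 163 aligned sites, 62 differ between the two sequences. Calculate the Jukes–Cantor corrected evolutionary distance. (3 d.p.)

p = 62/163 ≈ 0.380368.
d = −(3/4) ln(1 − 4p/3) = −0.75 ln(1 − 0.507157) = −0.75 ln(0.492843)
  = −0.75 × (-0.707565) = 0.530674 substitutions/site.

0.531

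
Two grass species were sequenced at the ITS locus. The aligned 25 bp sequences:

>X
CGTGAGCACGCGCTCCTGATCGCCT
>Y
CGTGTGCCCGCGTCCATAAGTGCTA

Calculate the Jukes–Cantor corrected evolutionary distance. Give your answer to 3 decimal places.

0.572

The sequences differ at 10 of 25 sites (5, 8, 13, 14, 16, 18, 20, 21, 24, 25), so p = 10/25 = 0.4.
d = −(3/4) ln(1 − 4p/3) = −0.75 ln(1 − 0.533333) = −0.75 ln(0.466667)
  = −0.75 × (-0.762139) = 0.571604 substitutions/site.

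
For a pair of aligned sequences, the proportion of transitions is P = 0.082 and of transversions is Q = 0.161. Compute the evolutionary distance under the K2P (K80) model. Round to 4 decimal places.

Under the Kimura two-parameter model, d = −½ ln(1 − 2P − Q) − ¼ ln(1 − 2Q).
1 − 2P − Q = 0.675, giving −½ ln(0.675) = 0.196521.
1 − 2Q = 0.678, giving −¼ ln(0.678) = 0.097152.
d = 0.196521 + 0.097152 = 0.293673.

0.2937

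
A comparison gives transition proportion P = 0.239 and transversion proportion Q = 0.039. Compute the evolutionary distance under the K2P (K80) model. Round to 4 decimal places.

Under the Kimura two-parameter model, d = −½ ln(1 − 2P − Q) − ¼ ln(1 − 2Q).
1 − 2P − Q = 0.483, giving −½ ln(0.483) = 0.363869.
1 − 2Q = 0.922, giving −¼ ln(0.922) = 0.020303.
d = 0.363869 + 0.020303 = 0.384172.

0.3842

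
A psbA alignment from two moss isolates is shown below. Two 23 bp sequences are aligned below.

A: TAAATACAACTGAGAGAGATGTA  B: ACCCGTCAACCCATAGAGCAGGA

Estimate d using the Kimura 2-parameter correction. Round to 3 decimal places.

1.200

Of 23 sites, 1 differences are transitions and 11 are transversions, so P = 1/23 ≈ 0.043478 and Q = 11/23 ≈ 0.478261.
Under the Kimura two-parameter model, d = −½ ln(1 − 2P − Q) − ¼ ln(1 − 2Q).
1 − 2P − Q = 0.434783, giving −½ ln(0.434783) = 0.416454.
1 − 2Q = 0.043478, giving −¼ ln(0.043478) = 0.783875.
d = 0.416454 + 0.783875 = 1.200329.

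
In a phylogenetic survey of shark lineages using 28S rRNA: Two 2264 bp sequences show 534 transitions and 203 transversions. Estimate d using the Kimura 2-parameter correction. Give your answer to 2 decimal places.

0.46

P = 534/2264 ≈ 0.235866 and Q = 203/2264 ≈ 0.089664.
Under the Kimura two-parameter model, d = −½ ln(1 − 2P − Q) − ¼ ln(1 − 2Q).
1 − 2P − Q = 0.438604, giving −½ ln(0.438604) = 0.412079.
1 − 2Q = 0.820672, giving −¼ ln(0.820672) = 0.049408.
d = 0.412079 + 0.049408 = 0.461487.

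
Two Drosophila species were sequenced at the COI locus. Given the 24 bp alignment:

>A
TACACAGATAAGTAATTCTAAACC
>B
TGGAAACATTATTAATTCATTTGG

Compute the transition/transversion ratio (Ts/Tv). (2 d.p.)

0.09

Transitions are A↔G and C↔T; transversions are all other mismatches.
Transitions: 1. Transversions: 11.
R = 1/11 = 0.090909… ≈ 0.09 (to 2 d.p.).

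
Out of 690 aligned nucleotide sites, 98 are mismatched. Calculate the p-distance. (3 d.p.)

0.142

p = 98/690 = 0.142028… ≈ 0.142 (to 3 d.p.).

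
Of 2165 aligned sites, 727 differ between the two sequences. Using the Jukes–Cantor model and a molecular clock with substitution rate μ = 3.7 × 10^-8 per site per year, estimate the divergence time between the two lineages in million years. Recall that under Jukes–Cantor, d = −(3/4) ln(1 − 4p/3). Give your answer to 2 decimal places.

p = 727/2165 ≈ 0.335797.
d = −(3/4) ln(1 − 4p/3) = −0.75 ln(1 − 0.447729) = −0.75 ln(0.552271)
  = −0.75 × (-0.593716) = 0.445287 substitutions/site.
Under a molecular clock d = 2μt, so t = d/(2μ) = 0.445287 / (2 × 3.7 × 10^-8) = 6.02 million years.

6.02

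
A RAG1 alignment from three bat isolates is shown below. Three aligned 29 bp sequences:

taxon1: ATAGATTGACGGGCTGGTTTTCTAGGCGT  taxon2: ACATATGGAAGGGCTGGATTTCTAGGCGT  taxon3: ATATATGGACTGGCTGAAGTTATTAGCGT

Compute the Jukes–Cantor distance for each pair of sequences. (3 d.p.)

taxon1–taxon2: 5/29 sites differ → p ≈ 0.172414, d = −0.75 ln(1 − 0.229885) = 0.195912 ≈ 0.196.
taxon1–taxon3: 9/29 sites differ → p ≈ 0.310345, d = −0.75 ln(1 − 0.413793) = 0.400562 ≈ 0.401.
taxon2–taxon3: 8/29 sites differ → p ≈ 0.275862, d = −0.75 ln(1 − 0.367816) = 0.343931 ≈ 0.344.

d(taxon1,taxon2) = 0.196, d(taxon1,taxon3) = 0.401, d(taxon2,taxon3) = 0.344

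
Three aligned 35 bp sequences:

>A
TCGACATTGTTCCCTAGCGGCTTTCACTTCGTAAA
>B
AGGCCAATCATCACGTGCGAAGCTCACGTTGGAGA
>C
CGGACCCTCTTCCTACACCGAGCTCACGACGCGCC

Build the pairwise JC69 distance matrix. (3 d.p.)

A–B: 17/35 sites differ → p ≈ 0.485714, d = −0.75 ln(1 − 0.647619) = 0.782282 ≈ 0.782.
A–C: 19/35 sites differ → p ≈ 0.542857, d = −0.75 ln(1 − 0.723809) = 0.964997 ≈ 0.965.
B–C: 18/35 sites differ → p ≈ 0.514286, d = −0.75 ln(1 − 0.685715) = 0.868091 ≈ 0.868.

d(A,B) = 0.782, d(A,C) = 0.965, d(B,C) = 0.868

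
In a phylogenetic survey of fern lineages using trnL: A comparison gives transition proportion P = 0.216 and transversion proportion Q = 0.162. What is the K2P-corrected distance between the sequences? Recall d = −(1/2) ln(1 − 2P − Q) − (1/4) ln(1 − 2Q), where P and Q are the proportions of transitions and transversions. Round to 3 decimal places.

0.549

Under the Kimura two-parameter model, d = −½ ln(1 − 2P − Q) − ¼ ln(1 − 2Q).
1 − 2P − Q = 0.406, giving −½ ln(0.406) = 0.450701.
1 − 2Q = 0.676, giving −¼ ln(0.676) = 0.097891.
d = 0.450701 + 0.097891 = 0.548592.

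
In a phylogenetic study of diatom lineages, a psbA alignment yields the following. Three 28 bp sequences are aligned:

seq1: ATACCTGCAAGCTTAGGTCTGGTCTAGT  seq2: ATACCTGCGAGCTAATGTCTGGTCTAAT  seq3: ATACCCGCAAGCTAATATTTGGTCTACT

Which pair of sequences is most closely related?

seq1 and seq2

seq1–seq2: 4/28 differ, p = 0.143, d = 0.158.
seq1–seq3: 6/28 differ, p = 0.214, d = 0.252.
seq2–seq3: 5/28 differ, p = 0.179, d = 0.204.
The smallest distance is between seq1 and seq2.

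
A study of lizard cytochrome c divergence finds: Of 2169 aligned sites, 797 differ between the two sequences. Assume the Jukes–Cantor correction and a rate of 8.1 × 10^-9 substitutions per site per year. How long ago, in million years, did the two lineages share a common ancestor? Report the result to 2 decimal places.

31.17

p = 797/2169 ≈ 0.36745.
d = −(3/4) ln(1 − 4p/3) = −0.75 ln(1 − 0.489933) = −0.75 ln(0.510067)
  = −0.75 × (-0.673213) = 0.504910 substitutions/site.
Under a molecular clock d = 2μt, so t = d/(2μ) = 0.504910 / (2 × 8.1 × 10^-9) = 31.17 million years.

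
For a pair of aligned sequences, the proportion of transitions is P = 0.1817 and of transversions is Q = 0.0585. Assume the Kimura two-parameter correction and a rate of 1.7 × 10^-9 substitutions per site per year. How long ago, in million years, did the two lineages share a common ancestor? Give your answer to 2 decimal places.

89.74

Under the Kimura two-parameter model, d = −½ ln(1 − 2P − Q) − ¼ ln(1 − 2Q).
1 − 2P − Q = 0.5781, giving −½ ln(0.5781) = 0.274004.
1 − 2Q = 0.883, giving −¼ ln(0.883) = 0.031108.
d = 0.274004 + 0.031108 = 0.305112.
Under a molecular clock d = 2μt, so t = d/(2μ) = 0.305112 / (2 × 1.7 × 10^-9) = 89.74 million years.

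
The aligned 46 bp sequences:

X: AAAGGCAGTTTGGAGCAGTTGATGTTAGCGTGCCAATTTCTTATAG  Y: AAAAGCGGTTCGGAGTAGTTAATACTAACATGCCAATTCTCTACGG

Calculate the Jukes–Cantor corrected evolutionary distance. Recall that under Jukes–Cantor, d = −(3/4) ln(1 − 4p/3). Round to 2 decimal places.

The sequences differ at 14 of 46 sites, so p = 14/46 ≈ 0.304348.
d = −(3/4) ln(1 − 4p/3) = −0.75 ln(1 − 0.405797) = −0.75 ln(0.594203)
  = −0.75 × (-0.520534) = 0.390401 substitutions/site.

0.39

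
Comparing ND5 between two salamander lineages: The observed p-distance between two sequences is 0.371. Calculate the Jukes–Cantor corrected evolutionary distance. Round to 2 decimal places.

0.51

d = −(3/4) ln(1 − 4p/3) = −0.75 ln(1 − 0.494667) = −0.75 ln(0.505333)
  = −0.75 × (-0.682538) = 0.511904 substitutions/site.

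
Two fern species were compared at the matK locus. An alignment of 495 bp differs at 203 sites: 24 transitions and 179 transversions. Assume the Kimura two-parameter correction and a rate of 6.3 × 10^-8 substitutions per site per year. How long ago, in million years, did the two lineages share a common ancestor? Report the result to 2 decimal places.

P = 24/495 ≈ 0.048485 and Q = 179/495 ≈ 0.361616.
Under the Kimura two-parameter model, d = −½ ln(1 − 2P − Q) − ¼ ln(1 − 2Q).
1 − 2P − Q = 0.541414, giving −½ ln(0.541414) = 0.306786.
1 − 2Q = 0.276768, giving −¼ ln(0.276768) = 0.321144.
d = 0.306786 + 0.321144 = 0.627930.
Under a molecular clock d = 2μt, so t = d/(2μ) = 0.627930 / (2 × 6.3 × 10^-8) = 4.98 million years.

4.98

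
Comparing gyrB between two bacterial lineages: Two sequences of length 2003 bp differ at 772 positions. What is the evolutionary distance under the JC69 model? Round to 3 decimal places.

0.541

p = 772/2003 ≈ 0.385422.
d = −(3/4) ln(1 − 4p/3) = −0.75 ln(1 − 0.513896) = −0.75 ln(0.486104)
  = −0.75 × (-0.721333) = 0.541000 substitutions/site.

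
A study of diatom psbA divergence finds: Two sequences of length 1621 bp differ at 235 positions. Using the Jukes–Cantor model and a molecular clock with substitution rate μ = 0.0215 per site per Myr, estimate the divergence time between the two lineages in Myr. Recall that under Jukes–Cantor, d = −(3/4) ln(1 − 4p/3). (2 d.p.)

p = 235/1621 ≈ 0.144972.
d = −(3/4) ln(1 − 4p/3) = −0.75 ln(1 − 0.193296) = −0.75 ln(0.806704)
  = −0.75 × (-0.214798) = 0.161099 substitutions/site.
Under a molecular clock d = 2μt, so t = d/(2μ) = 0.161099 / (2 × 0.0215) = 3.75 Myr.

3.75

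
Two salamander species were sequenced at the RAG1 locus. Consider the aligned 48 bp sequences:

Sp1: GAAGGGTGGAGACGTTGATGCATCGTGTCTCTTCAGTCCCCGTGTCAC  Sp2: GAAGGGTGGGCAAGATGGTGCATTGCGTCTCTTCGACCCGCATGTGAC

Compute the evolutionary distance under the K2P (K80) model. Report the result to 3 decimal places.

0.346

Of 48 sites, 8 differences are transitions and 5 are transversions, so P = 8/48 ≈ 0.166667 and Q = 5/48 ≈ 0.104167.
Under the Kimura two-parameter model, d = −½ ln(1 − 2P − Q) − ¼ ln(1 − 2Q).
1 − 2P − Q = 0.562499, giving −½ ln(0.562499) = 0.287683.
1 − 2Q = 0.791666, giving −¼ ln(0.791666) = 0.058404.
d = 0.287683 + 0.058404 = 0.346087.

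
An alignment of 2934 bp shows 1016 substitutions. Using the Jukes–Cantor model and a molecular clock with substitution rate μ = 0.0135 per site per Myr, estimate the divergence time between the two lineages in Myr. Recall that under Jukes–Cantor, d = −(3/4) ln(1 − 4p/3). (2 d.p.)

p = 1016/2934 ≈ 0.346285.
d = −(3/4) ln(1 − 4p/3) = −0.75 ln(1 − 0.461713) = −0.75 ln(0.538287)
  = −0.75 × (-0.619363) = 0.464522 substitutions/site.
Under a molecular clock d = 2μt, so t = d/(2μ) = 0.464522 / (2 × 0.0135) = 17.20 Myr.

17.20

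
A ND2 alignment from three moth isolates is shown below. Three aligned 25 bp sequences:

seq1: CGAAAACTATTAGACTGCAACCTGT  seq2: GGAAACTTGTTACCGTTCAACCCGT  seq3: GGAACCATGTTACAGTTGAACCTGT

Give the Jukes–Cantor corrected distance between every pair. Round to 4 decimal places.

d(seq1,seq2) = 0.4904, d(seq1,seq3) = 0.4904, d(seq2,seq3) = 0.2326

seq1–seq2: 9/25 sites differ → p = 0.36, d = −0.75 ln(1 − 0.48) = 0.490445 ≈ 0.4904.
seq1–seq3: 9/25 sites differ → p = 0.36, d = −0.75 ln(1 − 0.48) = 0.490445 ≈ 0.4904.
seq2–seq3: 5/25 sites differ → p = 0.2, d = −0.75 ln(1 − 0.266667) = 0.232617 ≈ 0.2326.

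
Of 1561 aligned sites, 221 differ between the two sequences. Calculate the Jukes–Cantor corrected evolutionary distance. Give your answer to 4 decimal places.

p = 221/1561 ≈ 0.141576.
d = −(3/4) ln(1 − 4p/3) = −0.75 ln(1 − 0.188768) = −0.75 ln(0.811232)
  = −0.75 × (-0.209201) = 0.156901 substitutions/site.

0.1569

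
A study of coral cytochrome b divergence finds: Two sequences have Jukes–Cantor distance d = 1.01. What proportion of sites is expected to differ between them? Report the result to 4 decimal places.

p = (3/4)(1 − e^(−4d/3)) = 0.75 × (1 − e^(-1.346667)) = 0.75 × (1 − 0.260106) = 0.554921.

0.5549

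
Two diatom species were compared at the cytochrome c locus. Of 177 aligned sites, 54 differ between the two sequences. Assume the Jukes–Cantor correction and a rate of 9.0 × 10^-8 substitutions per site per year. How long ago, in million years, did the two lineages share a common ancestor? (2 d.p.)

p = 54/177 ≈ 0.305085.
d = −(3/4) ln(1 − 4p/3) = −0.75 ln(1 − 0.40678) = −0.75 ln(0.59322)
  = −0.75 × (-0.522190) = 0.391643 substitutions/site.
Under a molecular clock d = 2μt, so t = d/(2μ) = 0.391643 / (2 × 9.0 × 10^-8) = 2.18 million years.

2.18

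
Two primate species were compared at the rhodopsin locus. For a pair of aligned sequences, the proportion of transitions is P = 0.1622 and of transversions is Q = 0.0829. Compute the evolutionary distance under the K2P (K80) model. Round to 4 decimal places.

Under the Kimura two-parameter model, d = −½ ln(1 − 2P − Q) − ¼ ln(1 − 2Q).
1 − 2P − Q = 0.5927, giving −½ ln(0.5927) = 0.261533.
1 − 2Q = 0.8342, giving −¼ ln(0.8342) = 0.045321.
d = 0.261533 + 0.045321 = 0.306854.

0.3069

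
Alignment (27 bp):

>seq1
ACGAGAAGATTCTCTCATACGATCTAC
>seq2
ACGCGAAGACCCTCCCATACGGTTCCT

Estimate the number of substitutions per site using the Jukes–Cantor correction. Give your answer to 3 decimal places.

0.441

The sequences differ at 9 of 27 sites (4, 10, 11, 15, 22, 24, 25, 26, 27), so p = 9/27 ≈ 0.333333.
d = −(3/4) ln(1 − 4p/3) = −0.75 ln(1 − 0.444444) = −0.75 ln(0.555556)
  = −0.75 × (-0.587786) = 0.440840 substitutions/site.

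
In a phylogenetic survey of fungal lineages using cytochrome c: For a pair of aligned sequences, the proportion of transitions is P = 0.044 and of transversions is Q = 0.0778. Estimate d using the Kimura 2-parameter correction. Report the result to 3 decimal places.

Under the Kimura two-parameter model, d = −½ ln(1 − 2P − Q) − ¼ ln(1 − 2Q).
1 − 2P − Q = 0.8342, giving −½ ln(0.8342) = 0.090641.
1 − 2Q = 0.8444, giving −¼ ln(0.8444) = 0.042282.
d = 0.090641 + 0.042282 = 0.132923.

0.133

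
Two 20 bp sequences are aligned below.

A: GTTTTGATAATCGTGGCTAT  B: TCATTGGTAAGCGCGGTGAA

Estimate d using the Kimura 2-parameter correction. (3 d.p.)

0.698

Of 20 sites, 4 differences are transitions and 5 are transversions, so P = 4/20 = 0.2 and Q = 5/20 = 0.25.
Under the Kimura two-parameter model, d = −½ ln(1 − 2P − Q) − ¼ ln(1 − 2Q).
1 − 2P − Q = 0.35, giving −½ ln(0.35) = 0.524911.
1 − 2Q = 0.5, giving −¼ ln(0.5) = 0.173287.
d = 0.524911 + 0.173287 = 0.698198.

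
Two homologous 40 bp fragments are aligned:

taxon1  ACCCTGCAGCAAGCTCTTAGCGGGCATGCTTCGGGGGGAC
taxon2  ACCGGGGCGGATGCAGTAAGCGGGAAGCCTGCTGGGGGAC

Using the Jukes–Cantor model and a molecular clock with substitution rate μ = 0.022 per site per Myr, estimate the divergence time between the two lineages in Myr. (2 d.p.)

10.71

The sequences differ at 14 of 40 sites, so p = 14/40 = 0.35.
d = −(3/4) ln(1 − 4p/3) = −0.75 ln(1 − 0.466667) = −0.75 ln(0.533333)
  = −0.75 × (-0.628609) = 0.471457 substitutions/site.
Under a molecular clock d = 2μt, so t = d/(2μ) = 0.471457 / (2 × 0.022) = 10.71 Myr.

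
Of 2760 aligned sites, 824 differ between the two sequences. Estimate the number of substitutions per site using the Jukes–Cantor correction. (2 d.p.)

0.38

p = 824/2760 ≈ 0.298551.
d = −(3/4) ln(1 − 4p/3) = −0.75 ln(1 − 0.398068) = −0.75 ln(0.601932)
  = −0.75 × (-0.507611) = 0.380708 substitutions/site.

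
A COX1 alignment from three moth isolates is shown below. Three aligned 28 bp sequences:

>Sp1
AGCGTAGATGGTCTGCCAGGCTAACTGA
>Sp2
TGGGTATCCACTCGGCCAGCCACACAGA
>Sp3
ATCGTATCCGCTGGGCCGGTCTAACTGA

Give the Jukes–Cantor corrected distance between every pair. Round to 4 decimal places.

Sp1–Sp2: 12/28 sites differ → p ≈ 0.428571, d = −0.75 ln(1 − 0.571428) = 0.635472 ≈ 0.6355.
Sp1–Sp3: 9/28 sites differ → p ≈ 0.321429, d = −0.75 ln(1 − 0.428572) = 0.419713 ≈ 0.4197.
Sp2–Sp3: 10/28 sites differ → p ≈ 0.357143, d = −0.75 ln(1 − 0.476191) = 0.484971 ≈ 0.4850.

d(Sp1,Sp2) = 0.6355, d(Sp1,Sp3) = 0.4197, d(Sp2,Sp3) = 0.4850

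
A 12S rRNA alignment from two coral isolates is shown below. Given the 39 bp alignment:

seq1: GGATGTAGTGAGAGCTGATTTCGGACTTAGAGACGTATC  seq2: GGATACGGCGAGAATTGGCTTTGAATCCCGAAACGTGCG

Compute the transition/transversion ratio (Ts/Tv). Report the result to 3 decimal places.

8.000

Transitions are A↔G and C↔T; transversions are all other mismatches.
Transitions: 16. Transversions: 2.
R = 16/2 = 8.000.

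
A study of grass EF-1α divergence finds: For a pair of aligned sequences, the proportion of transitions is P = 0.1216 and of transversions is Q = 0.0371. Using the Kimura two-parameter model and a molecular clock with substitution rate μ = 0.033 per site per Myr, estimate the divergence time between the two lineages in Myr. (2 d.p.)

2.78

Under the Kimura two-parameter model, d = −½ ln(1 − 2P − Q) − ¼ ln(1 − 2Q).
1 − 2P − Q = 0.7197, giving −½ ln(0.7197) = 0.164460.
1 − 2Q = 0.9258, giving −¼ ln(0.9258) = 0.019274.
d = 0.164460 + 0.019274 = 0.183734.
Under a molecular clock d = 2μt, so t = d/(2μ) = 0.183734 / (2 × 0.033) = 2.78 Myr.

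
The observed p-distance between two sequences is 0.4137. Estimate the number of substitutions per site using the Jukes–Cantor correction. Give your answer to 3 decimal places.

0.602

d = −(3/4) ln(1 − 4p/3) = −0.75 ln(1 − 0.5516) = −0.75 ln(0.4484)
  = −0.75 × (-0.802070) = 0.601553 substitutions/site.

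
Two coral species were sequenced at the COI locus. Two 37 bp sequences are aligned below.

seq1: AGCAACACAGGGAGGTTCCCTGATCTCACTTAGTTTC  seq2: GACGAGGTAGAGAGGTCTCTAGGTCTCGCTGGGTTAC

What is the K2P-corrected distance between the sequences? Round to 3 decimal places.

0.768

Of 37 sites, 12 differences are transitions and 4 are transversions, so P = 12/37 ≈ 0.324324 and Q = 4/37 ≈ 0.108108.
Under the Kimura two-parameter model, d = −½ ln(1 − 2P − Q) − ¼ ln(1 − 2Q).
1 − 2P − Q = 0.243244, giving −½ ln(0.243244) = 0.706845.
1 − 2Q = 0.783784, giving −¼ ln(0.783784) = 0.060905.
d = 0.706845 + 0.060905 = 0.767750.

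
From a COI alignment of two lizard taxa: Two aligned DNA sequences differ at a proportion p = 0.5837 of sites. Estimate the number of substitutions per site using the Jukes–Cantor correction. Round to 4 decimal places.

1.1297

d = −(3/4) ln(1 − 4p/3) = −0.75 ln(1 − 0.778267) = −0.75 ln(0.221733)
  = −0.75 × (-1.506281) = 1.129711 substitutions/site.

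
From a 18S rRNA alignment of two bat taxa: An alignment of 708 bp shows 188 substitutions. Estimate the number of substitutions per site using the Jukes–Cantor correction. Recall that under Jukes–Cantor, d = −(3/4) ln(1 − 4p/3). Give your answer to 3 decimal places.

0.328

p = 188/708 ≈ 0.265537.
d = −(3/4) ln(1 − 4p/3) = −0.75 ln(1 − 0.354049) = −0.75 ln(0.645951)
  = −0.75 × (-0.437032) = 0.327774 substitutions/site.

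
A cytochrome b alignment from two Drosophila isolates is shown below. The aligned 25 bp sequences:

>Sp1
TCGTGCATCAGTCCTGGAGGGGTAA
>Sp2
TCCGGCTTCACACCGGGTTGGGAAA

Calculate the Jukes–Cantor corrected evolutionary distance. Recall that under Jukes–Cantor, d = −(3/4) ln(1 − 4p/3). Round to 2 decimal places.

0.49

The sequences differ at 9 of 25 sites (3, 4, 7, 11, 12, 15, 18, 19, 23), so p = 9/25 = 0.36.
d = −(3/4) ln(1 − 4p/3) = −0.75 ln(1 − 0.48) = −0.75 ln(0.52)
  = −0.75 × (-0.653926) = 0.490445 substitutions/site.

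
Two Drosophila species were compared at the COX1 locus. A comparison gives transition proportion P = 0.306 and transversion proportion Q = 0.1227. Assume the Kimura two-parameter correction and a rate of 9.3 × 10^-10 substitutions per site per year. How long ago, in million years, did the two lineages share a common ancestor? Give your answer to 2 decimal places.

Under the Kimura two-parameter model, d = −½ ln(1 − 2P − Q) − ¼ ln(1 − 2Q).
1 − 2P − Q = 0.2653, giving −½ ln(0.2653) = 0.663447.
1 − 2Q = 0.7546, giving −¼ ln(0.7546) = 0.070392.
d = 0.663447 + 0.070392 = 0.733839.
Under a molecular clock d = 2μt, so t = d/(2μ) = 0.733839 / (2 × 9.3 × 10^-10) = 394.54 million years.

394.54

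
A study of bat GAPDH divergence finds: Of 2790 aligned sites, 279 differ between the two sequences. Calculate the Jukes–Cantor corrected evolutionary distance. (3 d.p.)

p = 279/2790 = 0.1.
d = −(3/4) ln(1 − 4p/3) = −0.75 ln(1 − 0.133333) = −0.75 ln(0.866667)
  = −0.75 × (-0.143100) = 0.107325 substitutions/site.

0.107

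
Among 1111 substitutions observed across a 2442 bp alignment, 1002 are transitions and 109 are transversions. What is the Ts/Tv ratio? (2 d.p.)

9.19

R = 1002/109 = 9.192660… ≈ 9.19 (to 2 d.p.).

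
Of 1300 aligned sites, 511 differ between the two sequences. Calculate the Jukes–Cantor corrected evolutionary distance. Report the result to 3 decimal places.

p = 511/1300 ≈ 0.393077.
d = −(3/4) ln(1 − 4p/3) = −0.75 ln(1 − 0.524103) = −0.75 ln(0.475897)
  = −0.75 × (-0.742554) = 0.556916 substitutions/site.

0.557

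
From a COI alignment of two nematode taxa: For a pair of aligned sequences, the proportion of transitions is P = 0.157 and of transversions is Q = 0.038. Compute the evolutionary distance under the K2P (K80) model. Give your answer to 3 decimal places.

Under the Kimura two-parameter model, d = −½ ln(1 − 2P − Q) − ¼ ln(1 − 2Q).
1 − 2P − Q = 0.648, giving −½ ln(0.648) = 0.216932.
1 − 2Q = 0.924, giving −¼ ln(0.924) = 0.019761.
d = 0.216932 + 0.019761 = 0.236693.

0.237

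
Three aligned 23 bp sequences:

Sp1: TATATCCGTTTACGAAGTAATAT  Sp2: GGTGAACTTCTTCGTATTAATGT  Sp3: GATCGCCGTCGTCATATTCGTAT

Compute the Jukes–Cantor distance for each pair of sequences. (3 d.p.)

Sp1–Sp2: 11/23 sites differ → p ≈ 0.478261, d = −0.75 ln(1 − 0.637681) = 0.761423 ≈ 0.761.
Sp1–Sp3: 11/23 sites differ → p ≈ 0.478261, d = −0.75 ln(1 − 0.637681) = 0.761423 ≈ 0.761.
Sp2–Sp3: 10/23 sites differ → p ≈ 0.434783, d = −0.75 ln(1 − 0.579711) = 0.650110 ≈ 0.650.

d(Sp1,Sp2) = 0.761, d(Sp1,Sp3) = 0.761, d(Sp2,Sp3) = 0.650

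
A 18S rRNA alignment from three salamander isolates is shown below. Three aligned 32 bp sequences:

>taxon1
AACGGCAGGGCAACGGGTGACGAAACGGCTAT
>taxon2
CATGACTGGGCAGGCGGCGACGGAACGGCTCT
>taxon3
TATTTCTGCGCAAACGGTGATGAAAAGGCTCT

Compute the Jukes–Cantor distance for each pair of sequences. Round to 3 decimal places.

taxon1–taxon2: 10/32 sites differ → p = 0.3125, d = −0.75 ln(1 − 0.416667) = 0.404248 ≈ 0.404.
taxon1–taxon3: 11/32 sites differ → p = 0.34375, d = −0.75 ln(1 − 0.458333) = 0.459828 ≈ 0.460.
taxon2–taxon3: 10/32 sites differ → p = 0.3125, d = −0.75 ln(1 − 0.416667) = 0.404248 ≈ 0.404.

d(taxon1,taxon2) = 0.404, d(taxon1,taxon3) = 0.460, d(taxon2,taxon3) = 0.404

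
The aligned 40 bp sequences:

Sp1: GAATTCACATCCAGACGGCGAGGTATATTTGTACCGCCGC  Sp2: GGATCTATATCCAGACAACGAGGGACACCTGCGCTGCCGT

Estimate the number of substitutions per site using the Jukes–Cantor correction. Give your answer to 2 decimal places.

0.47

The sequences differ at 14 of 40 sites, so p = 14/40 = 0.35.
d = −(3/4) ln(1 − 4p/3) = −0.75 ln(1 − 0.466667) = −0.75 ln(0.533333)
  = −0.75 × (-0.628609) = 0.471457 substitutions/site.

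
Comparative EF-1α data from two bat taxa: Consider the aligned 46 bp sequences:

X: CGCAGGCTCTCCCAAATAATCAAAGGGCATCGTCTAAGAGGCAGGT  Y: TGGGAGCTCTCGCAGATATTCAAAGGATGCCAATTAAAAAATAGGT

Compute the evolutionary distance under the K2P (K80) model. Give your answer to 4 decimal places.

0.6426

Of 46 sites, 14 differences are transitions and 4 are transversions, so P = 14/46 ≈ 0.304348 and Q = 4/46 ≈ 0.086957.
Under the Kimura two-parameter model, d = −½ ln(1 − 2P − Q) − ¼ ln(1 − 2Q).
1 − 2P − Q = 0.304347, giving −½ ln(0.304347) = 0.594793.
1 − 2Q = 0.826086, giving −¼ ln(0.826086) = 0.047764.
d = 0.594793 + 0.047764 = 0.642557.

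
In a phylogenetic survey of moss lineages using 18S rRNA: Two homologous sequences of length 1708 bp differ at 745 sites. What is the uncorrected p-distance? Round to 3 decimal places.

0.436

p = 745/1708 = 0.436182… ≈ 0.436 (to 3 d.p.).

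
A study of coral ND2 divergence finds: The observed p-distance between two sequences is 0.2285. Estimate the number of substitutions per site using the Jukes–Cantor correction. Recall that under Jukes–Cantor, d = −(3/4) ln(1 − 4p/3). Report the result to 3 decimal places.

0.273

d = −(3/4) ln(1 − 4p/3) = −0.75 ln(1 − 0.304667) = −0.75 ln(0.695333)
  = −0.75 × (-0.363364) = 0.272523 substitutions/site.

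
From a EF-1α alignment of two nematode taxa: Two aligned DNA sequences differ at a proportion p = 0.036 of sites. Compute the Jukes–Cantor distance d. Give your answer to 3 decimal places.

0.037

d = −(3/4) ln(1 − 4p/3) = −0.75 ln(1 − 0.048) = −0.75 ln(0.952)
  = −0.75 × (-0.049190) = 0.036893 substitutions/site.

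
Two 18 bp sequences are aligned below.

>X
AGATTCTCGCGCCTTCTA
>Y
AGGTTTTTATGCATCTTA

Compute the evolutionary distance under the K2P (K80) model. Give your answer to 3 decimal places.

Of 18 sites, 7 differences are transitions and 1 are transversions, so P = 7/18 ≈ 0.388889 and Q = 1/18 ≈ 0.055556.
Under the Kimura two-parameter model, d = −½ ln(1 − 2P − Q) − ¼ ln(1 − 2Q).
1 − 2P − Q = 0.166666, giving −½ ln(0.166666) = 0.895882.
1 − 2Q = 0.888888, giving −¼ ln(0.888888) = 0.029446.
d = 0.895882 + 0.029446 = 0.925328.

0.925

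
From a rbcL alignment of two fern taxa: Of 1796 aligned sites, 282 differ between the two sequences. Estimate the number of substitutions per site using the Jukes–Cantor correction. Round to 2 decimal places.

p = 282/1796 ≈ 0.157016.
d = −(3/4) ln(1 − 4p/3) = −0.75 ln(1 − 0.209355) = −0.75 ln(0.790645)
  = −0.75 × (-0.234906) = 0.176180 substitutions/site.

0.18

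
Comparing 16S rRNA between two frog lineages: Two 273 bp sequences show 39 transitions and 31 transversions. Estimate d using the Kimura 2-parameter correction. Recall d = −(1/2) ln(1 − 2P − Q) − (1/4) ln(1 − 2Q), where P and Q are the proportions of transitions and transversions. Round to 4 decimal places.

0.3192

P = 39/273 ≈ 0.142857 and Q = 31/273 ≈ 0.113553.
Under the Kimura two-parameter model, d = −½ ln(1 − 2P − Q) − ¼ ln(1 − 2Q).
1 − 2P − Q = 0.600733, giving −½ ln(0.600733) = 0.254802.
1 − 2Q = 0.772894, giving −¼ ln(0.772894) = 0.064403.
d = 0.254802 + 0.064403 = 0.319205.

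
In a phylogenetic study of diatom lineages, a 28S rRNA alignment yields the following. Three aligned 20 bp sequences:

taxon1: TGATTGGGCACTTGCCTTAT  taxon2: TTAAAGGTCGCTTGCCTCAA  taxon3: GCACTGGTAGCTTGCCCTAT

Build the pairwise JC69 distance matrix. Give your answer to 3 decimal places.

taxon1–taxon2: 7/20 sites differ → p = 0.35, d = −0.75 ln(1 − 0.466667) = 0.471457 ≈ 0.471.
taxon1–taxon3: 7/20 sites differ → p = 0.35, d = −0.75 ln(1 − 0.466667) = 0.471457 ≈ 0.471.
taxon2–taxon3: 8/20 sites differ → p = 0.4, d = −0.75 ln(1 − 0.533333) = 0.571605 ≈ 0.572.

d(taxon1,taxon2) = 0.471, d(taxon1,taxon3) = 0.471, d(taxon2,taxon3) = 0.572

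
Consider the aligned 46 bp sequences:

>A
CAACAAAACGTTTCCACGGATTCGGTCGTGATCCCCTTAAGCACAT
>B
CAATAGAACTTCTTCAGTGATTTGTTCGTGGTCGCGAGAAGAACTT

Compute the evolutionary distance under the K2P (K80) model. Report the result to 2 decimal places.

Of 46 sites, 6 differences are transitions and 10 are transversions, so P = 6/46 ≈ 0.130435 and Q = 10/46 ≈ 0.217391.
Under the Kimura two-parameter model, d = −½ ln(1 − 2P − Q) − ¼ ln(1 − 2Q).
1 − 2P − Q = 0.521739, giving −½ ln(0.521739) = 0.325294.
1 − 2Q = 0.565218, giving −¼ ln(0.565218) = 0.142636.
d = 0.325294 + 0.142636 = 0.467930.

0.47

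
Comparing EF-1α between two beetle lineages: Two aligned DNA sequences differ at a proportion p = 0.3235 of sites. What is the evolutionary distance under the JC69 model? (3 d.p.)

d = −(3/4) ln(1 − 4p/3) = −0.75 ln(1 − 0.431333) = −0.75 ln(0.568667)
  = −0.75 × (-0.564460) = 0.423345 substitutions/site.

0.423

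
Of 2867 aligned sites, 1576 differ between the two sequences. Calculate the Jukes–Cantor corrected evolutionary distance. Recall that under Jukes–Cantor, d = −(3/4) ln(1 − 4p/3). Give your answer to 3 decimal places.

0.990

p = 1576/2867 ≈ 0.549704.
d = −(3/4) ln(1 − 4p/3) = −0.75 ln(1 − 0.732939) = −0.75 ln(0.267061)
  = −0.75 × (-1.320278) = 0.990209 substitutions/site.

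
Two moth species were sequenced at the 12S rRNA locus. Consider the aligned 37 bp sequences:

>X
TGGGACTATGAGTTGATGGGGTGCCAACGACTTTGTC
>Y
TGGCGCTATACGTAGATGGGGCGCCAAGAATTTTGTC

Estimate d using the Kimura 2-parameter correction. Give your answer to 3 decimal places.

0.299

Of 37 sites, 5 differences are transitions and 4 are transversions, so P = 5/37 ≈ 0.135135 and Q = 4/37 ≈ 0.108108.
Under the Kimura two-parameter model, d = −½ ln(1 − 2P − Q) − ¼ ln(1 − 2Q).
1 − 2P − Q = 0.621622, giving −½ ln(0.621622) = 0.237712.
1 − 2Q = 0.783784, giving −¼ ln(0.783784) = 0.060905.
d = 0.237712 + 0.060905 = 0.298617.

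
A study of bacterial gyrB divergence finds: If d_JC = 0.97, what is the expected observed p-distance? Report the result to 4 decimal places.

0.5442

p = (3/4)(1 − e^(−4d/3)) = 0.75 × (1 − e^(-1.293333)) = 0.75 × (1 − 0.274355) = 0.544234.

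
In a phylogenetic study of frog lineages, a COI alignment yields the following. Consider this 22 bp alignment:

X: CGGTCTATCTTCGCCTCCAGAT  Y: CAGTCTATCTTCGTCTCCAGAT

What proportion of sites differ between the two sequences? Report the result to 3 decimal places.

0.091

The sequences differ at 2 of 22 positions (sites 2, 14).
p = 2/22 = 0.090909… ≈ 0.091 (to 3 d.p.).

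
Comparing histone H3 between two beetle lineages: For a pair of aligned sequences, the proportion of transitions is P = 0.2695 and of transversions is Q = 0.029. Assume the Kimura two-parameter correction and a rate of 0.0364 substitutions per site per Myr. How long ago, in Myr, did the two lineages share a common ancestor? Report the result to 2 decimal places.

5.97

Under the Kimura two-parameter model, d = −½ ln(1 − 2P − Q) − ¼ ln(1 − 2Q).
1 − 2P − Q = 0.432, giving −½ ln(0.432) = 0.419665.
1 − 2Q = 0.942, giving −¼ ln(0.942) = 0.014938.
d = 0.419665 + 0.014938 = 0.434603.
Under a molecular clock d = 2μt, so t = d/(2μ) = 0.434603 / (2 × 0.0364) = 5.97 Myr.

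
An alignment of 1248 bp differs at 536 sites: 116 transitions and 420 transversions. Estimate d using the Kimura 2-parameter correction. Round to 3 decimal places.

P = 116/1248 ≈ 0.092949 and Q = 420/1248 ≈ 0.336538.
Under the Kimura two-parameter model, d = −½ ln(1 − 2P − Q) − ¼ ln(1 − 2Q).
1 − 2P − Q = 0.477564, giving −½ ln(0.477564) = 0.369529.
1 − 2Q = 0.326924, giving −¼ ln(0.326924) = 0.279507.
d = 0.369529 + 0.279507 = 0.649036.

0.649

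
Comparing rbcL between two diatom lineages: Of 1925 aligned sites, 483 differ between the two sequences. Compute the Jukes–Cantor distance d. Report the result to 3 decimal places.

0.305

p = 483/1925 ≈ 0.250909.
d = −(3/4) ln(1 − 4p/3) = −0.75 ln(1 − 0.334545) = −0.75 ln(0.665455)
  = −0.75 × (-0.407284) = 0.305463 substitutions/site.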